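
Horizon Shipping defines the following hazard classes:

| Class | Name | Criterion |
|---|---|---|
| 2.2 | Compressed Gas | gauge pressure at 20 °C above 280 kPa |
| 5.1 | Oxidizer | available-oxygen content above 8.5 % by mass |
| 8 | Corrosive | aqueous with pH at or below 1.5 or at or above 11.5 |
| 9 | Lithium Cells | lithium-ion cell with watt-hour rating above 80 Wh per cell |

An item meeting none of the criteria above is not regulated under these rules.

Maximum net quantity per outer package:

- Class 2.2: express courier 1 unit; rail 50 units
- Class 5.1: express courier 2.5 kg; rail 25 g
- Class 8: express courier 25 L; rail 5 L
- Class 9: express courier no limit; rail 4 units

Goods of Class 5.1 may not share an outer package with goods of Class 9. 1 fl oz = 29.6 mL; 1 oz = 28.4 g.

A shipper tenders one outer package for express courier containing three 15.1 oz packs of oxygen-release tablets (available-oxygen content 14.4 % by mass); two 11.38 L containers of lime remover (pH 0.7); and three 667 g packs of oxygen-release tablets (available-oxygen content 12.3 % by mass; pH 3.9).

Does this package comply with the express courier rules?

Oxygen-release tablets: available-oxygen content 14.4 % by mass > 8.5 % by mass → Class 5.1 (Oxidizer).
pH 0.7 meets the Class 8 criterion (Corrosive), so the lime remover is Class 8.
Available-oxygen content 12.3 % by mass meets the Class 5.1 criterion (Oxidizer), so the oxygen-release tablets are Class 5.1.
Total Class 5.1: (three 15.1 oz packs = 1286.52 g) + (three 667 g packs = 2.001 kg) = 3287.52 g.
That exceeds the Class 5.1 express courier limit of 2.5 kg.
Class 8 quantity: two 11.38 L containers = 22.76 L.
22.76 L ≤ 25 L (express courier limit, Class 8) — within limit.
The segregation rule (Class 5.1 with Class 9) does not apply to Class 5.1 with Class 8.

No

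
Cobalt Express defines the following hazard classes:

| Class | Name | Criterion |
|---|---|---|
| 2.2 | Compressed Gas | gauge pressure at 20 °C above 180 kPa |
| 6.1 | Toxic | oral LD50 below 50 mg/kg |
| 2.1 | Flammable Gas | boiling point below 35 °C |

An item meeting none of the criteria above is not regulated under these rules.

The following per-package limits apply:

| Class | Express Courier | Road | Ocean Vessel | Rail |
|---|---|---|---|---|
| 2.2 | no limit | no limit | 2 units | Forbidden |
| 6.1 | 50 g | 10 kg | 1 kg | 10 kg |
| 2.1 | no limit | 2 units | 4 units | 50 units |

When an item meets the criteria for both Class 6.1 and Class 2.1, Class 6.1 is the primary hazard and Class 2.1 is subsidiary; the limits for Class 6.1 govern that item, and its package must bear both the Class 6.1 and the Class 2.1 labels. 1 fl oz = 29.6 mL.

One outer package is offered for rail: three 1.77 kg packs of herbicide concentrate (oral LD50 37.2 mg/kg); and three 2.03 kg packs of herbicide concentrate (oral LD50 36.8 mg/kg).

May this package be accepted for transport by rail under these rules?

Herbicide concentrate: oral LD50 37.2 mg/kg < 50 mg/kg → Class 6.1 (Toxic).
Oral LD50 36.8 mg/kg meets the Class 6.1 criterion (Toxic), so the herbicide concentrate is Class 6.1.
Total Class 6.1: (three 1.77 kg packs = 5.31 kg) + (three 2.03 kg packs = 6.09 kg) = 11.4 kg.
11.4 kg exceeds the rail limit of 10 kg for Class 6.1.

No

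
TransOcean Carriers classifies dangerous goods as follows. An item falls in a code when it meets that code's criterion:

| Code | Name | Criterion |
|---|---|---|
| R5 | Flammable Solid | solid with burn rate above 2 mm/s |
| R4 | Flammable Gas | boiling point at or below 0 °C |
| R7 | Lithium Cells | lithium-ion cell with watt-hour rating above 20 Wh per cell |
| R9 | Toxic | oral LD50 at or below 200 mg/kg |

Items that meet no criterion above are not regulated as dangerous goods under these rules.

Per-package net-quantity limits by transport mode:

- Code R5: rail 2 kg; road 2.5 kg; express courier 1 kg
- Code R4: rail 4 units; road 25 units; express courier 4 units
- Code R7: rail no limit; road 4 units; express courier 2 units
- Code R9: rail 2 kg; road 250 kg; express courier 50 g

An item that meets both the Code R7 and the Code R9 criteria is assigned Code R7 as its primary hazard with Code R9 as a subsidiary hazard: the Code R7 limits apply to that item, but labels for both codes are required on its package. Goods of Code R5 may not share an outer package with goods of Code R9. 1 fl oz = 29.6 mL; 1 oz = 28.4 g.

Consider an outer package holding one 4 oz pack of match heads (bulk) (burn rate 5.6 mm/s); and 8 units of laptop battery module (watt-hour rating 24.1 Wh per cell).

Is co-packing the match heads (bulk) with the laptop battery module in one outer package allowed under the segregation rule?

Yes

Match heads (bulk): burn rate 5.6 mm/s > 2 mm/s → Code R5 (Flammable Solid).
Laptop battery module: watt-hour rating 24.1 Wh per cell > 20 Wh per cell → Code R7 (Lithium Cells).
No segregation rule bars Code R5 with Code R7.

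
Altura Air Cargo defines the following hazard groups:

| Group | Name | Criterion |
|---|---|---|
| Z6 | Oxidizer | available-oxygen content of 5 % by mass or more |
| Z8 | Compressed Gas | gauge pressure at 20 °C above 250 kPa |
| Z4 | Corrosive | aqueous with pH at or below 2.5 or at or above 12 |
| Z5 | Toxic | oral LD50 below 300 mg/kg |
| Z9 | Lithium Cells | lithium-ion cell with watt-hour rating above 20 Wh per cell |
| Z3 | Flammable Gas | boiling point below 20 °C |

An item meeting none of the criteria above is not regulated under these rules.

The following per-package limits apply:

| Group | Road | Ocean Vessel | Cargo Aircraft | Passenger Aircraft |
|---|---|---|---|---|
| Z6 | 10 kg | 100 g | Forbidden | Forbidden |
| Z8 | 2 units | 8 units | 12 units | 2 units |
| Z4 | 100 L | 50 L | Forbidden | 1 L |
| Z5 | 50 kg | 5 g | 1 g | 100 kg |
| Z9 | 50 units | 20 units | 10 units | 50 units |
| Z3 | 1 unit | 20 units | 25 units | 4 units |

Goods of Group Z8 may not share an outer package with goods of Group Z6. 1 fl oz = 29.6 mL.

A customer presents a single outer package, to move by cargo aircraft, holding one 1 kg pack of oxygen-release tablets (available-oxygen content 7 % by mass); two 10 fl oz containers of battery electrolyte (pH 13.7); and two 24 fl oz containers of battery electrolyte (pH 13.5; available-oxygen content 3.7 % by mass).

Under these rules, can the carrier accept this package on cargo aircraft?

Available-oxygen content 7 % by mass meets the Group Z6 criterion (Oxidizer), so the oxygen-release tablets are Group Z6.
With pH 13.7 (≥ 12), the battery electrolyte falls in Group Z4.
Battery electrolyte: pH 13.5 ≥ 12 → Group Z4 (Corrosive).
Group Z4 net quantity: (two 10 fl oz containers = 592 mL) + (two 24 fl oz containers = 1420.8 mL) = 2012.8 mL.
Group Z4 is Forbidden by cargo aircraft.
Group Z6 quantity: 1 kg.
Group Z6 is Forbidden by cargo aircraft.
The segregation rule (Group Z8 with Group Z6) does not apply to Group Z4 with Group Z6.

No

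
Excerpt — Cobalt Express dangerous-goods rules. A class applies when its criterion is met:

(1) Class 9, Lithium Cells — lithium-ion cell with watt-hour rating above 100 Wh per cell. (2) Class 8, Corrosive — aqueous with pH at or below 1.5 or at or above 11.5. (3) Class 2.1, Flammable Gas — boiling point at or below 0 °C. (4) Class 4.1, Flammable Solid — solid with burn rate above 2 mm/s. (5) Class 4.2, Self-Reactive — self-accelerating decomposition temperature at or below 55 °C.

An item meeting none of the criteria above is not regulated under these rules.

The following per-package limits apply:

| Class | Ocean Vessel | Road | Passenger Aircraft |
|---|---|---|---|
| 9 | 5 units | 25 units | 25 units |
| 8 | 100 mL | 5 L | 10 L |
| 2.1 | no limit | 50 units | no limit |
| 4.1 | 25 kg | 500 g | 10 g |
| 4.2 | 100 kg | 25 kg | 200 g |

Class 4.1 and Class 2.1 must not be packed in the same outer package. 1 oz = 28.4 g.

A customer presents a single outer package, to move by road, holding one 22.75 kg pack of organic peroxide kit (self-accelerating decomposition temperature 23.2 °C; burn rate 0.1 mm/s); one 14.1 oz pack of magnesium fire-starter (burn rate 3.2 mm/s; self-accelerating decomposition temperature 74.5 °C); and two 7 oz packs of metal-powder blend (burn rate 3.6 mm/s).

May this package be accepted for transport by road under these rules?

With self-accelerating decomposition temperature 23.2 °C (≤ 55 °C), the organic peroxide kit falls in Class 4.2.
Burn rate 3.2 mm/s meets the Class 4.1 criterion (Flammable Solid), so the magnesium fire-starter is Class 4.1.
Burn rate 3.6 mm/s meets the Class 4.1 criterion (Flammable Solid), so the metal-powder blend is Class 4.1.
Class 4.1 net quantity: (one 14.1 oz pack = 400.44 g) + (two 7 oz packs = 397.6 g) = 798.04 g.
798.04 g exceeds the road limit of 500 g for Class 4.1.
Class 4.2 quantity: 22.75 kg.
That is within the Class 4.2 road limit of 25 kg.
The segregation rule (Class 4.1 with Class 2.1) does not apply to Class 4.1 with Class 4.2.

No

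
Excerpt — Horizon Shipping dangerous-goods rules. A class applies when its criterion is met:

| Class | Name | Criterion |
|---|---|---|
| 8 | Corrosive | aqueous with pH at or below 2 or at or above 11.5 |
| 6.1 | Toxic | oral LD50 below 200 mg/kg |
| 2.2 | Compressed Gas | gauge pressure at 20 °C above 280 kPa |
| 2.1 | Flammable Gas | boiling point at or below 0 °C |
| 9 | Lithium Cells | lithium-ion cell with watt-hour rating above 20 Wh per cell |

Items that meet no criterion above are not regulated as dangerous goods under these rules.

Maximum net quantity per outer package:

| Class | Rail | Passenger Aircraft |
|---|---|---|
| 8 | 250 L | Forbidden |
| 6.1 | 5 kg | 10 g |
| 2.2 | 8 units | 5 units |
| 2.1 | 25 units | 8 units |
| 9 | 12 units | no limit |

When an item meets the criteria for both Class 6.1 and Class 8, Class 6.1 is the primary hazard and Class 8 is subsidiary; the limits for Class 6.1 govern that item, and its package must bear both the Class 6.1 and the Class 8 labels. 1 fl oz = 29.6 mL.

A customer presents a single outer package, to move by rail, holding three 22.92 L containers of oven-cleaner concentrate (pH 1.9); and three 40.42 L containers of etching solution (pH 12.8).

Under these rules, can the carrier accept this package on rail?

Yes

pH 1.9 meets the Class 8 criterion (Corrosive), so the oven-cleaner concentrate is Class 8.
With pH 12.8 (≥ 11.5), the etching solution falls in Class 8.
Total Class 8: (three 22.92 L containers = 68.76 L) + (three 40.42 L containers = 121.26 L) = 190.02 L.
190.02 L ≤ 250 L (rail limit, Class 8) — within limit.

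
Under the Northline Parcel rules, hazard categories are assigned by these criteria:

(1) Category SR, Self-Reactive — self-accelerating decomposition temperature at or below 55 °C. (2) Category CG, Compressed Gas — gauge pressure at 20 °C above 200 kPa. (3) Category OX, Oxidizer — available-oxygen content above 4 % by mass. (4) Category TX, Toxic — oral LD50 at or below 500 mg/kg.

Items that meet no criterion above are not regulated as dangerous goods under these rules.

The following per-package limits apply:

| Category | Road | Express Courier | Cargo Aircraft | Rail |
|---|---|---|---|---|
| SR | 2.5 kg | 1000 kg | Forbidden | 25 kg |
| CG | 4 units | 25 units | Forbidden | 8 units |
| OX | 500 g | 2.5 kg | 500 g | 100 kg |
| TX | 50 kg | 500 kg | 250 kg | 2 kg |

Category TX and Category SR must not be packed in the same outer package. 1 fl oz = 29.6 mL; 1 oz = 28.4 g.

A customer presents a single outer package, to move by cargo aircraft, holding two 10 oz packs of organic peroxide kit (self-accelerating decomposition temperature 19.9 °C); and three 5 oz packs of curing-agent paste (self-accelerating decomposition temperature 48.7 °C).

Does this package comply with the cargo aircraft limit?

No

Self-accelerating decomposition temperature 19.9 °C meets the Category SR criterion (Self-Reactive), so the organic peroxide kit is Category SR.
The curing-agent paste has self-accelerating decomposition temperature 48.7 °C, which is ≤ 55 °C, so it is Category SR (Self-Reactive).
Category SR net quantity: (two 10 oz packs = 568 g) + (three 5 oz packs = 426 g) = 994 g.
By cargo aircraft, Category SR is Forbidden regardless of quantity.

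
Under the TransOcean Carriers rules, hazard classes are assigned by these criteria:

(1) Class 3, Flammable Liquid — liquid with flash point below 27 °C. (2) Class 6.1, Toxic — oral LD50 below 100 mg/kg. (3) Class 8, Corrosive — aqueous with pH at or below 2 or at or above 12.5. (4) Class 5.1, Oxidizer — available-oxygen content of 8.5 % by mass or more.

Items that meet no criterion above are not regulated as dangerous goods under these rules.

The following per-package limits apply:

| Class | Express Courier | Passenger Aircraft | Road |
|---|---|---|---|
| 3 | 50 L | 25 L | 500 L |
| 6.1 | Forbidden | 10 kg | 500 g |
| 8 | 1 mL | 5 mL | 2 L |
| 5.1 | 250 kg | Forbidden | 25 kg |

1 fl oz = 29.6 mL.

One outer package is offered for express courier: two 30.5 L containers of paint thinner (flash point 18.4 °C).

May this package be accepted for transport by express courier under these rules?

No

Paint thinner: flash point 18.4 °C < 27 °C → Class 3 (Flammable Liquid).
Class 3 quantity: two 30.5 L containers = 61 L.
That exceeds the Class 3 express courier limit of 50 L.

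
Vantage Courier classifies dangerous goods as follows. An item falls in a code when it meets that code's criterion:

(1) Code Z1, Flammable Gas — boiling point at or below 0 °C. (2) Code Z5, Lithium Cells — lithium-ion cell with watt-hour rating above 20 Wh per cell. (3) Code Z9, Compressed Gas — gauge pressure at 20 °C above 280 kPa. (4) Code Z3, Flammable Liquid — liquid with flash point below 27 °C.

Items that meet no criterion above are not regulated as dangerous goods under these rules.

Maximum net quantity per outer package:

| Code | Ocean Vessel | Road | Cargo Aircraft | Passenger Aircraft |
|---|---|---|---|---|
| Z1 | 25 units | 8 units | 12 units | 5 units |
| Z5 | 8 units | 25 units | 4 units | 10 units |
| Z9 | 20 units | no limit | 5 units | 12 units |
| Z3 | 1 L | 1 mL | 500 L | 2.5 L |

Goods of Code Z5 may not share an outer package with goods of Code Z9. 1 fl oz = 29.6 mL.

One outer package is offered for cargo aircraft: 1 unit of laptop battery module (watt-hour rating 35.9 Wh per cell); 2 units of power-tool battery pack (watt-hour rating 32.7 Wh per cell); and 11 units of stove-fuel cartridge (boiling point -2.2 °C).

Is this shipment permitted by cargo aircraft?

Yes

Laptop battery module: watt-hour rating 35.9 Wh per cell > 20 Wh per cell → Code Z5 (Lithium Cells).
Watt-hour rating 32.7 Wh per cell meets the Code Z5 criterion (Lithium Cells), so the power-tool battery pack is Code Z5.
Stove-fuel cartridge: boiling point -2.2 °C ≤ 0 °C → Code Z1 (Flammable Gas).
Total Code Z5: 1 unit + 2 units = 3 units.
That is within the Code Z5 cargo aircraft limit of 4 units.
Code Z1 quantity: 11 units.
11 units ≤ 12 units (cargo aircraft limit, Code Z1) — within limit.
The segregation rule (Code Z5 with Code Z9) does not apply to Code Z5 with Code Z1.
Every hazard code is within its cargo aircraft limit and no segregation rule is violated.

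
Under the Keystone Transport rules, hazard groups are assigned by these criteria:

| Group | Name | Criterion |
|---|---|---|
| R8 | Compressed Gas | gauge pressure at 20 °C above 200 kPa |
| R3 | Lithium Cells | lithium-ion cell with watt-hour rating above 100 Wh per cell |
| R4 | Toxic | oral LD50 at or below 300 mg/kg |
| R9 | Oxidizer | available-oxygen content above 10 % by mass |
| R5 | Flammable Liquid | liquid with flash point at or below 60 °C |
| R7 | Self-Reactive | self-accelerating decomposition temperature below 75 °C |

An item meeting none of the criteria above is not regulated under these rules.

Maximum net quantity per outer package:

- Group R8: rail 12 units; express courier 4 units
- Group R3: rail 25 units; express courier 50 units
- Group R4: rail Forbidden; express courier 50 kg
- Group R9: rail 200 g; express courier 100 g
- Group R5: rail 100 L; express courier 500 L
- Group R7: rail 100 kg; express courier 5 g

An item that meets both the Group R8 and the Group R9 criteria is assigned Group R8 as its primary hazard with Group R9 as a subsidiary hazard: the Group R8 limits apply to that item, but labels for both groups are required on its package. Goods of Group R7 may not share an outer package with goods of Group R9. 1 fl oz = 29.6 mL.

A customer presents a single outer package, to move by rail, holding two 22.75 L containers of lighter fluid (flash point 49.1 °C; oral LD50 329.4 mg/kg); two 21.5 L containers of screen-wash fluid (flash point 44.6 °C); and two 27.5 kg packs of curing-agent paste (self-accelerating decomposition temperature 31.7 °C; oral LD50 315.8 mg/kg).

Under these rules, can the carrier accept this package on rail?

With flash point 49.1 °C (≤ 60 °C), the lighter fluid falls in Group R5.
Flash point 44.6 °C meets the Group R5 criterion (Flammable Liquid), so the screen-wash fluid is Group R5.
The curing-agent paste has self-accelerating decomposition temperature 31.7 °C, which is < 75 °C, so it is Group R7 (Self-Reactive).
Group R7 quantity: two 27.5 kg packs = 55 kg.
55 kg is within the rail limit of 100 kg for Group R7.
Total Group R5: (two 22.75 L containers = 45.5 L) + (two 21.5 L containers = 43 L) = 88.5 L.
88.5 L is within the rail limit of 100 L for Group R5.
The segregation rule (Group R7 with Group R9) does not apply to Group R7 with Group R5.
Every hazard group is within its rail limit and no segregation rule is violated.

Yes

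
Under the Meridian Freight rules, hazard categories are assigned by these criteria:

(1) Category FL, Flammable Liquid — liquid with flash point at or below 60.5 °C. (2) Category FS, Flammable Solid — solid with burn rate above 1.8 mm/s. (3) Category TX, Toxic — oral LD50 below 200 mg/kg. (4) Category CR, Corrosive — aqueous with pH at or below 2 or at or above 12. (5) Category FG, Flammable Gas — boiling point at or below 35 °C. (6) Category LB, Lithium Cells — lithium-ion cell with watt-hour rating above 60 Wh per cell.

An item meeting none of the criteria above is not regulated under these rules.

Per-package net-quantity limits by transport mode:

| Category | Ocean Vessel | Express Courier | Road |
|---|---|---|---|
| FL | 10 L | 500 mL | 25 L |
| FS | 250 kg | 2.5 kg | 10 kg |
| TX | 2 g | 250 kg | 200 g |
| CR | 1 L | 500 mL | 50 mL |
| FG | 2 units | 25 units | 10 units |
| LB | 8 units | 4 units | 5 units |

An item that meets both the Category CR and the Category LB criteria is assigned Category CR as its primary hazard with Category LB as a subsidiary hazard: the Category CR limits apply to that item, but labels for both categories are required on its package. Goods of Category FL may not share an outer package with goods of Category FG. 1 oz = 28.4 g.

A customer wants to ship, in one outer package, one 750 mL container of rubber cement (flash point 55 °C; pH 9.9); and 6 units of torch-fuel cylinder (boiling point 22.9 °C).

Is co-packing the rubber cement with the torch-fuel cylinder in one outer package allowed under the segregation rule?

No

Rubber cement: flash point 55 °C ≤ 60.5 °C → Category FL (Flammable Liquid).
The torch-fuel cylinder has boiling point 22.9 °C, which is ≤ 35 °C, so it is Category FG (Flammable Gas).
Category FL and Category FG may not share an outer package.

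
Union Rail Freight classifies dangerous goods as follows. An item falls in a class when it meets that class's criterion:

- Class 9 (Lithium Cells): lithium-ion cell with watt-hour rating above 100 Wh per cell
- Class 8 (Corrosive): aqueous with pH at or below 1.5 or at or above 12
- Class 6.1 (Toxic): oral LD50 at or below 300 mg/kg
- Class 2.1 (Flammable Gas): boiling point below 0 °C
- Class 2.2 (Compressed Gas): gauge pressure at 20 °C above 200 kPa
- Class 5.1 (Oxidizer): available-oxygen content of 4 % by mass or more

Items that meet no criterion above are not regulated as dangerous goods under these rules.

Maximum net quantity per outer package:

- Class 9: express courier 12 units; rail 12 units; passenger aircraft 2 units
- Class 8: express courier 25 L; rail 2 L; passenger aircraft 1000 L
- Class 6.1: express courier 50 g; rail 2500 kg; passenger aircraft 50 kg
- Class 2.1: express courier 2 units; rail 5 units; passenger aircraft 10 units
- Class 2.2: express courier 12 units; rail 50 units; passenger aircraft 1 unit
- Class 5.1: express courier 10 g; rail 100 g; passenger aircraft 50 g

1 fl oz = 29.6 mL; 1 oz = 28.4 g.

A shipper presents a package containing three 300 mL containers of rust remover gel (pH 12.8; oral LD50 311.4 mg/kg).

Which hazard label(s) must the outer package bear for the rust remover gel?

pH 12.8 meets the Class 8 criterion (Corrosive), so the rust remover gel is Class 8.
Only the Class 8 label is required.

Class 8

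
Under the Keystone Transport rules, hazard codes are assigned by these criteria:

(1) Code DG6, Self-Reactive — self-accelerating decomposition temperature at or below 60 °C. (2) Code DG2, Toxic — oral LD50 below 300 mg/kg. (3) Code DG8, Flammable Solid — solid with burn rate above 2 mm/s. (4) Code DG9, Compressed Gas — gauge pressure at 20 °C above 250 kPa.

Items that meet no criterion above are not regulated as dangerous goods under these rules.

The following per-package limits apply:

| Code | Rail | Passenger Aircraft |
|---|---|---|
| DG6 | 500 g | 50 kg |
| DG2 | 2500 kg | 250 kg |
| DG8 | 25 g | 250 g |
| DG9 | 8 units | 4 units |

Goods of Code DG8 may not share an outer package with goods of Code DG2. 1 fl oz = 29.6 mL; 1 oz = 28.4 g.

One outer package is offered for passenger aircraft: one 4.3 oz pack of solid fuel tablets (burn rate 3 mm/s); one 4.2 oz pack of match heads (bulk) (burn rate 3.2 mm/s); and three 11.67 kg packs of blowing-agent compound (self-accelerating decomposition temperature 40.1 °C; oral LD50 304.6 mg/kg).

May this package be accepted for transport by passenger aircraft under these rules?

Yes

With burn rate 3 mm/s (> 2 mm/s), the solid fuel tablets fall in Code DG8.
The match heads (bulk) have burn rate 3.2 mm/s, which is > 2 mm/s, so they are Code DG8 (Flammable Solid).
Blowing-agent compound: self-accelerating decomposition temperature 40.1 °C ≤ 60 °C → Code DG6 (Self-Reactive).
Code DG6 quantity: three 11.67 kg packs = 35.01 kg.
35.01 kg ≤ 50 kg (passenger aircraft limit, Code DG6) — within limit.
Code DG8 net quantity: (one 4.3 oz pack = 122.12 g) + (one 4.2 oz pack = 119.28 g) = 241.4 g.
241.4 g ≤ 250 g (passenger aircraft limit, Code DG8) — within limit.
The segregation rule (Code DG8 with Code DG2) does not apply to Code DG6 with Code DG8.
Every hazard code is within its passenger aircraft limit and no segregation rule is violated.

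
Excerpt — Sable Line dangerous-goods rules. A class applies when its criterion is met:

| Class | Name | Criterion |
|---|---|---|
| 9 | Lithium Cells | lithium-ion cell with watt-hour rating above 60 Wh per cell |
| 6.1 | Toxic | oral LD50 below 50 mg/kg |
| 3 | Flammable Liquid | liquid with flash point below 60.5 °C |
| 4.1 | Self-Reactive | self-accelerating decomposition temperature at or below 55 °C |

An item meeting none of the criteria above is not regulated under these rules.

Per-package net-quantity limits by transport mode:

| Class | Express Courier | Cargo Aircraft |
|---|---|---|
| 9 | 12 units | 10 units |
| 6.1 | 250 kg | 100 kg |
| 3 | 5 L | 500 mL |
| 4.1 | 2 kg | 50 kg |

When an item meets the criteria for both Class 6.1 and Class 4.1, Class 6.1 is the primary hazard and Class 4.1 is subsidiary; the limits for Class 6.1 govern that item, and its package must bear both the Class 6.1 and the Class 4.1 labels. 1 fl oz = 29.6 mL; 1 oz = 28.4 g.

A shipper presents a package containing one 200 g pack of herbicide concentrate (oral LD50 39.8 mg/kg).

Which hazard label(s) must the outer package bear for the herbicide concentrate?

Herbicide concentrate: oral LD50 39.8 mg/kg < 50 mg/kg → Class 6.1 (Toxic).
Only the Class 6.1 label is required.

Class 6.1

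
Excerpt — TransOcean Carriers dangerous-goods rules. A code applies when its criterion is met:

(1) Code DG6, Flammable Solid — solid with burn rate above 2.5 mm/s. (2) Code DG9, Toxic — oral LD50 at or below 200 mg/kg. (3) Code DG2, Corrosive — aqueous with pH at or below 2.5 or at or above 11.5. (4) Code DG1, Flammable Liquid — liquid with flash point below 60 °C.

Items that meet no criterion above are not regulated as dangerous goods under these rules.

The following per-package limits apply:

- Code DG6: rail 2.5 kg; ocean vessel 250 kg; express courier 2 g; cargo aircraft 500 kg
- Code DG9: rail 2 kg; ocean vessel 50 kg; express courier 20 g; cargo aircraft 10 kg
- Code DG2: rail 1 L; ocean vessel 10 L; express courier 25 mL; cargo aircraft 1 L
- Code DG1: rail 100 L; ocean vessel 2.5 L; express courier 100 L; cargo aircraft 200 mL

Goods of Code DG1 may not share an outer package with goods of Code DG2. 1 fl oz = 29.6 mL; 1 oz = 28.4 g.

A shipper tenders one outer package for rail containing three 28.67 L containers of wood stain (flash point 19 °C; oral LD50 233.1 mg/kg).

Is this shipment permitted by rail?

The wood stain has flash point 19 °C, which is < 60 °C, so it is Code DG1 (Flammable Liquid).
Code DG1 quantity: three 28.67 L containers = 86.01 L.
86.01 L is within the rail limit of 100 L for Code DG1.

Yes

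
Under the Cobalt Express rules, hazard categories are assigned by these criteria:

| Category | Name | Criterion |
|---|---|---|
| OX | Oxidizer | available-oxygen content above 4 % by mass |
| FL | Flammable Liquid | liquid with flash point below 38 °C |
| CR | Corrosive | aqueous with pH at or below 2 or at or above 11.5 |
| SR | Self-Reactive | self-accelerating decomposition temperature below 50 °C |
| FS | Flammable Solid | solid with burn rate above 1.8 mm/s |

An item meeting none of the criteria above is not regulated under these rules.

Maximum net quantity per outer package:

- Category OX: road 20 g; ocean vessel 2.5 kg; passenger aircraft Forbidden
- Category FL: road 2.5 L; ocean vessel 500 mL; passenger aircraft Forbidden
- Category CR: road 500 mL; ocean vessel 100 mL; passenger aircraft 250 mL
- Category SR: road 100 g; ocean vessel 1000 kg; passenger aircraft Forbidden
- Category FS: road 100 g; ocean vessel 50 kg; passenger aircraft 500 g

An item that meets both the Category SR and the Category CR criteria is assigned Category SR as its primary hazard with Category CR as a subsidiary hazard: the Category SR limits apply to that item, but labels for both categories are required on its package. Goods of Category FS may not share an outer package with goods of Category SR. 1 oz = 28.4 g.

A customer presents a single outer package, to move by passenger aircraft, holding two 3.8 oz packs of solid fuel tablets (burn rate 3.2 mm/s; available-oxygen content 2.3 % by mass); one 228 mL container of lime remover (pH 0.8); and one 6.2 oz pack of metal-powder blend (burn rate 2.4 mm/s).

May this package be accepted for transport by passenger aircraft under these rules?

Yes

Burn rate 3.2 mm/s meets the Category FS criterion (Flammable Solid), so the solid fuel tablets are Category FS.
The lime remover has pH 0.8, which is ≤ 2, so it is Category CR (Corrosive).
Burn rate 2.4 mm/s meets the Category FS criterion (Flammable Solid), so the metal-powder blend is Category FS.
Category FS net quantity: (two 3.8 oz packs = 215.84 g) + (one 6.2 oz pack = 176.08 g) = 391.92 g.
391.92 g is within the passenger aircraft limit of 500 g for Category FS.
Category CR quantity: 228 mL.
That is within the Category CR passenger aircraft limit of 250 mL.
The segregation rule (Category FS with Category SR) does not apply to Category FS with Category CR.
Every hazard category is within its passenger aircraft limit and no segregation rule is violated.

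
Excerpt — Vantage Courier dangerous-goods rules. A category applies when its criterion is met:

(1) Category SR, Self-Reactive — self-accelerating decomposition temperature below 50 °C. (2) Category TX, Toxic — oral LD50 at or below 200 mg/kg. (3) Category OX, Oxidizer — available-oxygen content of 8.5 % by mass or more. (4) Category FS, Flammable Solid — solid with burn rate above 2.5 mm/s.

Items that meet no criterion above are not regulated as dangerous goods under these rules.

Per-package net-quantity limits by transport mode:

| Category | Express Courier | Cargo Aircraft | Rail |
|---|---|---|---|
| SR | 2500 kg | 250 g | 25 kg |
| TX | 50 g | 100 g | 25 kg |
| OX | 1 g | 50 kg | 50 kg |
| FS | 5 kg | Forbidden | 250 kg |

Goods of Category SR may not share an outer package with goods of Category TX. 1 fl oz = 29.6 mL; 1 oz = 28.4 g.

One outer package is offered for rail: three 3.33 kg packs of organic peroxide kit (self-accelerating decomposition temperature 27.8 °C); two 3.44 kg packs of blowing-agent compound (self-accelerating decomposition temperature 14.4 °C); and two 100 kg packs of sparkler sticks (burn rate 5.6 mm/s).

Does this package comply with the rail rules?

Yes

Organic peroxide kit: self-accelerating decomposition temperature 27.8 °C < 50 °C → Category SR (Self-Reactive).
The blowing-agent compound has self-accelerating decomposition temperature 14.4 °C, which is < 50 °C, so it is Category SR (Self-Reactive).
With burn rate 5.6 mm/s (> 2.5 mm/s), the sparkler sticks fall in Category FS.
Category SR net quantity: (three 3.33 kg packs = 9.99 kg) + (two 3.44 kg packs = 6.88 kg) = 16.87 kg.
That is within the Category SR rail limit of 25 kg.
Category FS quantity: two 100 kg packs = 200 kg.
200 kg ≤ 250 kg (rail limit, Category FS) — within limit.
The segregation rule (Category SR with Category TX) does not apply to Category SR with Category FS.
Every hazard category is within its rail limit and no segregation rule is violated.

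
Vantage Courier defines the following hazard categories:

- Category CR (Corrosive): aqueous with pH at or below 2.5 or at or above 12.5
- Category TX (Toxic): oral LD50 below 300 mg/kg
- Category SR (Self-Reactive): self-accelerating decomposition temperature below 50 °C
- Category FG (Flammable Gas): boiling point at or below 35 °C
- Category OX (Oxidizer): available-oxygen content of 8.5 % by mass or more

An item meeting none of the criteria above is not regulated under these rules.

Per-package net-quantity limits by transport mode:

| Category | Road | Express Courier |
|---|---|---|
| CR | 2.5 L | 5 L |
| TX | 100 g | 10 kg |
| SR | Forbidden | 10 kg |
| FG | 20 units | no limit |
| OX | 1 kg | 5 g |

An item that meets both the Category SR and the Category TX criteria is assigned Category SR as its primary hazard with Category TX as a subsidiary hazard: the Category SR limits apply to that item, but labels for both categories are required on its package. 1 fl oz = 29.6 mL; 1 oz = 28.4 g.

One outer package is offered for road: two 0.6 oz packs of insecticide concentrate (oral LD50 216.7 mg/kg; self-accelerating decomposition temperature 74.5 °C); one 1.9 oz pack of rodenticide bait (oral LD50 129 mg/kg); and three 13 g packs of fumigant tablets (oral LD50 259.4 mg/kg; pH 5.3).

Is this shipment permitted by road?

No

The insecticide concentrate has oral LD50 216.7 mg/kg, which is < 300 mg/kg, so it is Category TX (Toxic).
The rodenticide bait has oral LD50 129 mg/kg, which is < 300 mg/kg, so it is Category TX (Toxic).
Fumigant tablets: oral LD50 259.4 mg/kg < 300 mg/kg → Category TX (Toxic).
Total Category TX: (two 0.6 oz packs = 34.08 g) + (one 1.9 oz pack = 53.96 g) + (three 13 g packs = 39 g) = 127.04 g.
127.04 g > 100 g (road limit, Category TX) — over the limit.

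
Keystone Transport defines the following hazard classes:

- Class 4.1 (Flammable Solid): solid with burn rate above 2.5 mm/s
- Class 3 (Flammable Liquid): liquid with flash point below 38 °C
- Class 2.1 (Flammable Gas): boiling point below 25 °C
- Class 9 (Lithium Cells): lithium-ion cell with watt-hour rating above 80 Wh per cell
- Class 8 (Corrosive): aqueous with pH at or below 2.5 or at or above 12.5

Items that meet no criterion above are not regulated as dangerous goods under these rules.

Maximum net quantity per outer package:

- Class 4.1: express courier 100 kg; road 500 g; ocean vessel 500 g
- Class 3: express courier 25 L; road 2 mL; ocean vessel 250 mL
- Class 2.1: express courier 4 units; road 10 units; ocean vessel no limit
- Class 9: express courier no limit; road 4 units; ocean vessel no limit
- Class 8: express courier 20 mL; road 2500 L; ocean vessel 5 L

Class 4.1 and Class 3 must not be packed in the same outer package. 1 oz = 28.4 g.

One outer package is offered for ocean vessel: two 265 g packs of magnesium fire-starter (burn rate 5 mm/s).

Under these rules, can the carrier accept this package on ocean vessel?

Magnesium fire-starter: burn rate 5 mm/s > 2.5 mm/s → Class 4.1 (Flammable Solid).
Class 4.1 quantity: two 265 g packs = 530 g.
530 g exceeds the ocean vessel limit of 500 g for Class 4.1.

No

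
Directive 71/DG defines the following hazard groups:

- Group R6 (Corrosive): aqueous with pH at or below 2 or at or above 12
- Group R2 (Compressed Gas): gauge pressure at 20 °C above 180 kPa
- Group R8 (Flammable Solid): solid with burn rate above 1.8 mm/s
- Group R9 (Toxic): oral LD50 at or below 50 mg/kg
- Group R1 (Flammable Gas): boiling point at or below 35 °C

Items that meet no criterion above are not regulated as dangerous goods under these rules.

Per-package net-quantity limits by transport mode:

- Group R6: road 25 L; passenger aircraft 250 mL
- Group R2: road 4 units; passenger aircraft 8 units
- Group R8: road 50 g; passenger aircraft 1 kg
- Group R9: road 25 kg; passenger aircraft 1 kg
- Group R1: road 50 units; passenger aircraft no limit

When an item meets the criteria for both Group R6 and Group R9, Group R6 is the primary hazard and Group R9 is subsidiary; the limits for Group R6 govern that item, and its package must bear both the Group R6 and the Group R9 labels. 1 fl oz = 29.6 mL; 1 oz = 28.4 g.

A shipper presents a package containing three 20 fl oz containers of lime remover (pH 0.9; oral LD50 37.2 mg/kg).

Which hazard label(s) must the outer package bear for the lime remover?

pH 0.9 meets the Group R6 criterion (Corrosive), so the lime remover is Group R6.
The lime remover has oral LD50 37.2 mg/kg, which is ≤ 50 mg/kg, so it is Group R9 (Toxic).
By the precedence rule Group R6 is primary and Group R9 is subsidiary, and that rule requires both labels on the package.

Group R6 and R9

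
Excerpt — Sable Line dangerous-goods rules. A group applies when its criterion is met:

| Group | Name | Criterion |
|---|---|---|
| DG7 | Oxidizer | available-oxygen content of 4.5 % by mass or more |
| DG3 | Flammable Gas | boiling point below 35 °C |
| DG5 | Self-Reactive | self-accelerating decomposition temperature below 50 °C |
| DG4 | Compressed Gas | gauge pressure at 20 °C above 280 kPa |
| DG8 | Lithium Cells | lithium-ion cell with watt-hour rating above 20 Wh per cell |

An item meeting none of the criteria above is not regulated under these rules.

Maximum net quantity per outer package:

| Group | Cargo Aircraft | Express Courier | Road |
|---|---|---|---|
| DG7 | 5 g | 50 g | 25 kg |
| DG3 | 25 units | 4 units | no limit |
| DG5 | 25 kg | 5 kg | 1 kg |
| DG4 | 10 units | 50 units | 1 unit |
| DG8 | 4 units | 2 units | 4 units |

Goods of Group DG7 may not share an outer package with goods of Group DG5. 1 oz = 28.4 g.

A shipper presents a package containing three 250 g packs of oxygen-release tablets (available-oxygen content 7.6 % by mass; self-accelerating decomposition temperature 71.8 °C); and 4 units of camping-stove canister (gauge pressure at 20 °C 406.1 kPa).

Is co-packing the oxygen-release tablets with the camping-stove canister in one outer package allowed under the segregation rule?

Yes

With available-oxygen content 7.6 % by mass (≥ 4.5 % by mass), the oxygen-release tablets fall in Group DG7.
With gauge pressure at 20 °C 406.1 kPa (> 280 kPa), the camping-stove canister falls in Group DG4.
No segregation rule bars Group DG7 with Group DG4.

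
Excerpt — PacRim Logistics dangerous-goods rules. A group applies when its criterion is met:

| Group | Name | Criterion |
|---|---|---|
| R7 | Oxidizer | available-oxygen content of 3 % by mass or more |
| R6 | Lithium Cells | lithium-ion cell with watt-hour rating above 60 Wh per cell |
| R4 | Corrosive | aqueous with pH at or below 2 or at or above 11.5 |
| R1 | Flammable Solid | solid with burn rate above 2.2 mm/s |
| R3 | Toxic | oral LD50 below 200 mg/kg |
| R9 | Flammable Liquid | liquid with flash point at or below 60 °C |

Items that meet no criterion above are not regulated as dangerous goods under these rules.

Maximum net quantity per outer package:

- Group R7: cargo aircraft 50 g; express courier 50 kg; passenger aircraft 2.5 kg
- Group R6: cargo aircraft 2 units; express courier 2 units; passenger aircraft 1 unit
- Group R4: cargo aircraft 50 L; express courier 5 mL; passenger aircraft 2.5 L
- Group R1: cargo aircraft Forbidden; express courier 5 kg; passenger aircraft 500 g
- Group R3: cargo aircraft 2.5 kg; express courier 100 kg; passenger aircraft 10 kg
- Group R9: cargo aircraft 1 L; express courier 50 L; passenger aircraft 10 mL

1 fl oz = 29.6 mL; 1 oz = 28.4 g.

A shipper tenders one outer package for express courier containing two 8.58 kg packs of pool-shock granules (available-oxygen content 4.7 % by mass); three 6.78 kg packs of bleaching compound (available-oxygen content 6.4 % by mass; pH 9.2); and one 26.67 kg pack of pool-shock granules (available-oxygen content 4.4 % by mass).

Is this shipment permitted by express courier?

No

Pool-shock granules: available-oxygen content 4.7 % by mass ≥ 3 % by mass → Group R7 (Oxidizer).
Available-oxygen content 6.4 % by mass meets the Group R7 criterion (Oxidizer), so the bleaching compound is Group R7.
The pool-shock granules have available-oxygen content 4.4 % by mass, which is ≥ 3 % by mass, so they are Group R7 (Oxidizer).
Group R7 net quantity: (two 8.58 kg packs = 17.16 kg) + (three 6.78 kg packs = 20.34 kg) + 26.67 kg = 64.17 kg.
64.17 kg exceeds the express courier limit of 50 kg for Group R7.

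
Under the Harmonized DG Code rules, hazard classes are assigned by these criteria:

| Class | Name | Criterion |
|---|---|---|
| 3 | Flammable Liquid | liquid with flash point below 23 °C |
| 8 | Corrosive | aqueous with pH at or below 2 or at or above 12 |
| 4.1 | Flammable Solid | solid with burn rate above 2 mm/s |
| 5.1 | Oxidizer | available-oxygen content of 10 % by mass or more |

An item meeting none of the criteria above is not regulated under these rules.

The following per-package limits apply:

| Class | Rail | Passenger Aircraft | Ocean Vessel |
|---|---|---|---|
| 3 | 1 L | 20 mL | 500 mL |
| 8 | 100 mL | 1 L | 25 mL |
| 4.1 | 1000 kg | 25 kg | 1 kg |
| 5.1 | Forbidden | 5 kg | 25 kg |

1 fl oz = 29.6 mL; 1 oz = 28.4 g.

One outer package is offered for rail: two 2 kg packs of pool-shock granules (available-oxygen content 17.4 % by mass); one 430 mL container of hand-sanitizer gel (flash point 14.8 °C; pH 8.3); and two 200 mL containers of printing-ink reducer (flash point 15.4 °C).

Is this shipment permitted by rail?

No

With available-oxygen content 17.4 % by mass (≥ 10 % by mass), the pool-shock granules fall in Class 5.1.
With flash point 14.8 °C (< 23 °C), the hand-sanitizer gel falls in Class 3.
Flash point 15.4 °C meets the Class 3 criterion (Flammable Liquid), so the printing-ink reducer is Class 3.
Total Class 3: 430 mL + (two 200 mL containers = 400 mL) = 830 mL.
That is within the Class 3 rail limit of 1 L.
Class 5.1 quantity: two 2 kg packs = 4 kg.
Class 5.1 is Forbidden by rail.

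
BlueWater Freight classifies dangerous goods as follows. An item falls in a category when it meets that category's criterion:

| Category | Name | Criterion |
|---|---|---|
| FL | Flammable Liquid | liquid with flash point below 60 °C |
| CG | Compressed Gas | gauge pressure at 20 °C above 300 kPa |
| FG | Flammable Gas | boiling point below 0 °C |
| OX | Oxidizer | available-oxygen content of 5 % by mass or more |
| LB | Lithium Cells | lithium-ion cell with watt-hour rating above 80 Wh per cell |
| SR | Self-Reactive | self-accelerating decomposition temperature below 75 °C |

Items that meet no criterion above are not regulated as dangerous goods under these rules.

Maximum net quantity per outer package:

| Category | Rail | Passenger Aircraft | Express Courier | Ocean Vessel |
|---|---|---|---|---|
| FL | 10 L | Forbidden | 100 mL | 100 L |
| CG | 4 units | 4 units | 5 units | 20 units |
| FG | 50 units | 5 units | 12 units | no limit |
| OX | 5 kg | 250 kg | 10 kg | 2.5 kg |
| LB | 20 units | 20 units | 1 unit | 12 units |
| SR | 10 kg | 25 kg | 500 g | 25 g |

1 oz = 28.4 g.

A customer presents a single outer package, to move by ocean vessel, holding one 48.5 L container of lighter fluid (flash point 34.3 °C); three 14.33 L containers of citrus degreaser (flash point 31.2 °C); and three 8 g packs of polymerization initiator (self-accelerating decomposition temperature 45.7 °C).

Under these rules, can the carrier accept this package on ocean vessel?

The lighter fluid has flash point 34.3 °C, which is < 60 °C, so it is Category FL (Flammable Liquid).
Citrus degreaser: flash point 31.2 °C < 60 °C → Category FL (Flammable Liquid).
The polymerization initiator has self-accelerating decomposition temperature 45.7 °C, which is < 75 °C, so it is Category SR (Self-Reactive).
Category FL net quantity: 48.5 L + (three 14.33 L containers = 42.99 L) = 91.49 L.
91.49 L ≤ 100 L (ocean vessel limit, Category FL) — within limit.
Category SR quantity: three 8 g packs = 24 g.
24 g ≤ 25 g (ocean vessel limit, Category SR) — within limit.
Every hazard category is within its ocean vessel limit and no segregation rule is violated.

Yes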